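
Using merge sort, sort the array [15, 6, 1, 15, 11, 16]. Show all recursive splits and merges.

Merge sort trace:

Split: [15, 6, 1, 15, 11, 16] -> [15, 6, 1] and [15, 11, 16]
  Split: [15, 6, 1] -> [15] and [6, 1]
    Split: [6, 1] -> [6] and [1]
    Merge: [6] + [1] -> [1, 6]
  Merge: [15] + [1, 6] -> [1, 6, 15]
  Split: [15, 11, 16] -> [15] and [11, 16]
    Split: [11, 16] -> [11] and [16]
    Merge: [11] + [16] -> [11, 16]
  Merge: [15] + [11, 16] -> [11, 15, 16]
Merge: [1, 6, 15] + [11, 15, 16] -> [1, 6, 11, 15, 15, 16]

Final sorted array: [1, 6, 11, 15, 15, 16]

The merge sort proceeds by recursively splitting the array and merging sorted halves.
After all merges, the sorted array is [1, 6, 11, 15, 15, 16].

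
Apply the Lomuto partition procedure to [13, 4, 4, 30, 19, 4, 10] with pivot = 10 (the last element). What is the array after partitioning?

Lomuto partition with pivot = 10:

Initial array: [13, 4, 4, 30, 19, 4, 10]

arr[0]=13 > 10: no swap
arr[1]=4 <= 10: swap with position 0, array becomes [4, 13, 4, 30, 19, 4, 10]
arr[2]=4 <= 10: swap with position 1, array becomes [4, 4, 13, 30, 19, 4, 10]
arr[3]=30 > 10: no swap
arr[4]=19 > 10: no swap
arr[5]=4 <= 10: swap with position 2, array becomes [4, 4, 4, 30, 19, 13, 10]

Place pivot at position 3: [4, 4, 4, 10, 19, 13, 30]
Pivot position: 3

After partitioning with pivot 10, the array becomes [4, 4, 4, 10, 19, 13, 30]. The pivot is placed at index 3. All elements to the left of the pivot are <= 10, and all elements to the right are > 10.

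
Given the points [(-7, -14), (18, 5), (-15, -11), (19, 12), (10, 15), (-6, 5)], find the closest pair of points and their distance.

Computing all pairwise distances among 6 points:

d((-7, -14), (18, 5)) = 31.4006
d((-7, -14), (-15, -11)) = 8.544
d((-7, -14), (19, 12)) = 36.7696
d((-7, -14), (10, 15)) = 33.6155
d((-7, -14), (-6, 5)) = 19.0263
d((18, 5), (-15, -11)) = 36.6742
d((18, 5), (19, 12)) = 7.0711 <-- minimum
d((18, 5), (10, 15)) = 12.8062
d((18, 5), (-6, 5)) = 24.0
d((-15, -11), (19, 12)) = 41.0488
d((-15, -11), (10, 15)) = 36.0694
d((-15, -11), (-6, 5)) = 18.3576
d((19, 12), (10, 15)) = 9.4868
d((19, 12), (-6, 5)) = 25.9615
d((10, 15), (-6, 5)) = 18.868

Closest pair: (18, 5) and (19, 12) with distance 7.0711

The closest pair is (18, 5) and (19, 12) with Euclidean distance 7.0711. For 6 points, brute-force pairwise comparison is shown above. For large n, the divide-and-conquer algorithm (sort by x, recurse on halves, check the dividing strip) achieves O(n log n).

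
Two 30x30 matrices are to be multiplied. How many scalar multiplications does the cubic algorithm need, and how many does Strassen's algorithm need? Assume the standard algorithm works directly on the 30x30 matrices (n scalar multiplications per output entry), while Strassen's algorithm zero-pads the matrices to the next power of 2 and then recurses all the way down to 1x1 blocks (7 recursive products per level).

Matrix multiplication for 30x30 matrices:

Strassen's algorithm requires power-of-2 dimensions. Pad 30x30 to 32x32 (next power of 2).

Standard algorithm: 30^3 = 27000 multiplications
Strassen's algorithm: 7^(log2(32)) = 7^5 = 16807 multiplications
Savings: 27000 - 16807 = 10193 multiplications

Standard: 27000 multiplications (30^3). Strassen: 16807 multiplications (7^5, after padding to 32x32). Strassen reduces 8 recursive multiplications to 7 at each level.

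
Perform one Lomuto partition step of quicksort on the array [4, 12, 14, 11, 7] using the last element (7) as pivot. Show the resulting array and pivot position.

Lomuto partition with pivot = 7:

Initial array: [4, 12, 14, 11, 7]

arr[0]=4 <= 7: swap with position 0, array becomes [4, 12, 14, 11, 7]
arr[1]=12 > 7: no swap
arr[2]=14 > 7: no swap
arr[3]=11 > 7: no swap

Place pivot at position 1: [4, 7, 14, 11, 12]
Pivot position: 1

After partitioning with pivot 7, the array becomes [4, 7, 14, 11, 12]. The pivot is placed at index 1. All elements to the left of the pivot are <= 7, and all elements to the right are > 7.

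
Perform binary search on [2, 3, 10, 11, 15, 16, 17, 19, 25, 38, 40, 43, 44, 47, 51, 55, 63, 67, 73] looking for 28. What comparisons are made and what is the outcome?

Binary search for 28 in [2, 3, 10, 11, 15, 16, 17, 19, 25, 38, 40, 43, 44, 47, 51, 55, 63, 67, 73]:

lo=0, hi=18, mid=9, arr[mid]=38 -> 38 > 28, search left half
lo=0, hi=8, mid=4, arr[mid]=15 -> 15 < 28, search right half
lo=5, hi=8, mid=6, arr[mid]=17 -> 17 < 28, search right half
lo=7, hi=8, mid=7, arr[mid]=19 -> 19 < 28, search right half
lo=8, hi=8, mid=8, arr[mid]=25 -> 25 < 28, search right half
lo=9 > hi=8, target 28 not found

Binary search determines that 28 is not in the array after 5 comparisons. The search space was exhausted without finding the target.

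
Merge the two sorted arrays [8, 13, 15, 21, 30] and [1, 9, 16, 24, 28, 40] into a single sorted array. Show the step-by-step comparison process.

Merging process:

Compare 8 vs 1: take 1 from right. Merged: [1]
Compare 8 vs 9: take 8 from left. Merged: [1, 8]
Compare 13 vs 9: take 9 from right. Merged: [1, 8, 9]
Compare 13 vs 16: take 13 from left. Merged: [1, 8, 9, 13]
Compare 15 vs 16: take 15 from left. Merged: [1, 8, 9, 13, 15]
Compare 21 vs 16: take 16 from right. Merged: [1, 8, 9, 13, 15, 16]
Compare 21 vs 24: take 21 from left. Merged: [1, 8, 9, 13, 15, 16, 21]
Compare 30 vs 24: take 24 from right. Merged: [1, 8, 9, 13, 15, 16, 21, 24]
Compare 30 vs 28: take 28 from right. Merged: [1, 8, 9, 13, 15, 16, 21, 24, 28]
Compare 30 vs 40: take 30 from left. Merged: [1, 8, 9, 13, 15, 16, 21, 24, 28, 30]
Append remaining from right: [40]. Merged: [1, 8, 9, 13, 15, 16, 21, 24, 28, 30, 40]

Final merged array: [1, 8, 9, 13, 15, 16, 21, 24, 28, 30, 40]
Total comparisons: 10

The merged array is [1, 8, 9, 13, 15, 16, 21, 24, 28, 30, 40], requiring 10 comparisons. The merge step runs in O(n) time where n is the total number of elements.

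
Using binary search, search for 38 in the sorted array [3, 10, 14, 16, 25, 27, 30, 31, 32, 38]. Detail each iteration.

Binary search for 38 in [3, 10, 14, 16, 25, 27, 30, 31, 32, 38]:

lo=0, hi=9, mid=4, arr[mid]=25 -> 25 < 38, search right half
lo=5, hi=9, mid=7, arr[mid]=31 -> 31 < 38, search right half
lo=8, hi=9, mid=8, arr[mid]=32 -> 32 < 38, search right half
lo=9, hi=9, mid=9, arr[mid]=38 -> Found target at index 9!

Binary search finds 38 at index 9 after 4 comparisons. The search repeatedly halves the search space by comparing with the middle element.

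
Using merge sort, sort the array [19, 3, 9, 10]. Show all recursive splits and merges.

Merge sort trace:

Split: [19, 3, 9, 10] -> [19, 3] and [9, 10]
  Split: [19, 3] -> [19] and [3]
  Merge: [19] + [3] -> [3, 19]
  Split: [9, 10] -> [9] and [10]
  Merge: [9] + [10] -> [9, 10]
Merge: [3, 19] + [9, 10] -> [3, 9, 10, 19]

Final sorted array: [3, 9, 10, 19]

The merge sort proceeds by recursively splitting the array and merging sorted halves.
After all merges, the sorted array is [3, 9, 10, 19].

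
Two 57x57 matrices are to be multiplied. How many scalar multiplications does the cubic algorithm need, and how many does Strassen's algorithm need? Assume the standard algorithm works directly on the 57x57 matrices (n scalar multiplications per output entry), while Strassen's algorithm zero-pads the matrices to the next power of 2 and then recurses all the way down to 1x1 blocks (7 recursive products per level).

Matrix multiplication for 57x57 matrices:

Strassen's algorithm requires power-of-2 dimensions. Pad 57x57 to 64x64 (next power of 2).

Standard algorithm: 57^3 = 185193 multiplications
Strassen's algorithm: 7^(log2(64)) = 7^6 = 117649 multiplications
Savings: 185193 - 117649 = 67544 multiplications

Standard: 185193 multiplications (57^3). Strassen: 117649 multiplications (7^6, after padding to 64x64). Strassen reduces 8 recursive multiplications to 7 at each level.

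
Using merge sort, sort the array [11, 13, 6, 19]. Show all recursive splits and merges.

Merge sort trace:

Split: [11, 13, 6, 19] -> [11, 13] and [6, 19]
  Split: [11, 13] -> [11] and [13]
  Merge: [11] + [13] -> [11, 13]
  Split: [6, 19] -> [6] and [19]
  Merge: [6] + [19] -> [6, 19]
Merge: [11, 13] + [6, 19] -> [6, 11, 13, 19]

Final sorted array: [6, 11, 13, 19]

The merge sort proceeds by recursively splitting the array and merging sorted halves.
After all merges, the sorted array is [6, 11, 13, 19].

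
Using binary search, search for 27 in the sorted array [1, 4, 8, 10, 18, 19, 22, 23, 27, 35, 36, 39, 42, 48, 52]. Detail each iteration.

Binary search for 27 in [1, 4, 8, 10, 18, 19, 22, 23, 27, 35, 36, 39, 42, 48, 52]:

lo=0, hi=14, mid=7, arr[mid]=23 -> 23 < 27, search right half
lo=8, hi=14, mid=11, arr[mid]=39 -> 39 > 27, search left half
lo=8, hi=10, mid=9, arr[mid]=35 -> 35 > 27, search left half
lo=8, hi=8, mid=8, arr[mid]=27 -> Found target at index 8!

Binary search finds 27 at index 8 after 4 comparisons. The search repeatedly halves the search space by comparing with the middle element.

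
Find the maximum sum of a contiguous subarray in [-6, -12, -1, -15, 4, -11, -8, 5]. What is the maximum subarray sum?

Using Kadane's algorithm on [-6, -12, -1, -15, 4, -11, -8, 5]:

Scanning through the array:
Position 1 (value -12): max_ending_here = -12, max_so_far = -6
Position 2 (value -1): max_ending_here = -1, max_so_far = -1
Position 3 (value -15): max_ending_here = -15, max_so_far = -1
Position 4 (value 4): max_ending_here = 4, max_so_far = 4
Position 5 (value -11): max_ending_here = -7, max_so_far = 4
Position 6 (value -8): max_ending_here = -8, max_so_far = 4
Position 7 (value 5): max_ending_here = 5, max_so_far = 5

Maximum subarray: [5]
Maximum sum: 5

The maximum subarray is [5] with sum 5. This subarray runs from index 7 to index 7.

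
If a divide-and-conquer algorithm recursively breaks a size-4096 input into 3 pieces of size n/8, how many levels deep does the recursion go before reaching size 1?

For divide and conquer with division factor 8:

Problem sizes at each level:
Level 0: 4096
Level 1: 512
Level 2: 64
Level 3: 8
Level 4: 1

The root is level 0 and the size-1 base case is level 4 (the tree spans levels 0 through 4, i.e. 5 levels counting the root), so the depth is the number of divisions: log_8(4096) = 4

The recursion tree depth is log_8(4096) = 4. At each level, the problem size is divided by 8, so it takes 4 divisions to reduce to a base case of size 1. The algorithm makes 3 recursive calls at each level.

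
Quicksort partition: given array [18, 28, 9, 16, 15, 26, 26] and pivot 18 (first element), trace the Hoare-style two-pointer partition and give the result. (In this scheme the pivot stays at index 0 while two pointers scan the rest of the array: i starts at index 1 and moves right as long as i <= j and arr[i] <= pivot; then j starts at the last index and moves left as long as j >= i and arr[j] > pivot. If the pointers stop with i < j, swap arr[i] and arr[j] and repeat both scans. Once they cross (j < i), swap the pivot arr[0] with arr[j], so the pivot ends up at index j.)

Hoare-style two-pointer partition with pivot = 18:

Initial array: [18, 28, 9, 16, 15, 26, 26]

Pointers start at i = 1, j = 6.
i stops at index 1 (arr[1]=28 > 18), j stops at index 4 (arr[4]=15 <= 18): swap arr[1] and arr[4], array becomes [18, 15, 9, 16, 28, 26, 26]
i ends at 4, j ends at 3: the pointers have crossed (j < i), so scanning stops.

Swap pivot arr[0] with arr[3] to place pivot at position 3: [16, 15, 9, 18, 28, 26, 26]
Pivot position: 3

After partitioning with pivot 18, the array becomes [16, 15, 9, 18, 28, 26, 26]. The pivot is placed at index 3. All elements to the left of the pivot are <= 18, and all elements to the right are > 18.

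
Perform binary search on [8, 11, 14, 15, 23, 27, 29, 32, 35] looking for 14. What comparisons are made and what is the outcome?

Binary search for 14 in [8, 11, 14, 15, 23, 27, 29, 32, 35]:

lo=0, hi=8, mid=4, arr[mid]=23 -> 23 > 14, search left half
lo=0, hi=3, mid=1, arr[mid]=11 -> 11 < 14, search right half
lo=2, hi=3, mid=2, arr[mid]=14 -> Found target at index 2!

Binary search finds 14 at index 2 after 3 comparisons. The search repeatedly halves the search space by comparing with the middle element.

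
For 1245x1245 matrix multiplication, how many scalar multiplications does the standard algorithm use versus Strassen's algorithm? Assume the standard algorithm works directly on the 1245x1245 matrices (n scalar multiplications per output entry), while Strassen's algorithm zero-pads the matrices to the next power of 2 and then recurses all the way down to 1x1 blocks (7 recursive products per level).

Matrix multiplication for 1245x1245 matrices:

Strassen's algorithm requires power-of-2 dimensions. Pad 1245x1245 to 2048x2048 (next power of 2).

Standard algorithm: 1245^3 = 1929781125 multiplications
Strassen's algorithm: 7^(log2(2048)) = 7^11 = 1977326743 multiplications
Difference: 1929781125 - 1977326743 = -47545618 (Strassen uses MORE here due to padding overhead — for small or just-over-power-of-2 n, padding can outweigh the per-level savings)

Standard: 1929781125 multiplications (1245^3). Strassen: 1977326743 multiplications (7^11, after padding to 2048x2048). Strassen reduces 8 recursive multiplications to 7 at each level.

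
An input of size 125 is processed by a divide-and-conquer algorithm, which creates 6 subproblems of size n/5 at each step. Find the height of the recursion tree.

For divide and conquer with division factor 5:

Problem sizes at each level:
Level 0: 125
Level 1: 25
Level 2: 5
Level 3: 1

The root is level 0 and the size-1 base case is level 3 (the tree spans levels 0 through 3, i.e. 4 levels counting the root), so the depth is the number of divisions: log_5(125) = 3

The recursion tree depth is log_5(125) = 3. At each level, the problem size is divided by 5, so it takes 3 divisions to reduce to a base case of size 1. The algorithm makes 6 recursive calls at each level.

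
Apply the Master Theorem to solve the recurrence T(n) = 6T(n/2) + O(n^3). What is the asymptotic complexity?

Master Theorem for T(n) = 6T(n/2) + O(n^3):

a = 6, b = 2, c = 3
log_b(a) = log_2(6) = 2.5850

Case 3: c = 3 > log_2(6) = 2.5850
T(n) = O(n^3) = O(n^3)

For T(n) = 6T(n/2) + O(n^3): log_2(6) = 2.5850. This is Case 3 of the Master Theorem (c > log_b(a), work dominated by root), giving O(n^3).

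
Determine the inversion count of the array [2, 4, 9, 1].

Finding inversions in [2, 4, 9, 1]:

(0, 3): arr[0]=2 > arr[3]=1
(1, 3): arr[1]=4 > arr[3]=1
(2, 3): arr[2]=9 > arr[3]=1

Total inversions: 3

The array has 3 inversion(s): (0,3), (1,3), (2,3). Each pair (i,j) satisfies i < j and arr[i] > arr[j].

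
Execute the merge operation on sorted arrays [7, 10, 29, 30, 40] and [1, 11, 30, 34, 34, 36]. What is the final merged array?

Merging process:

Compare 7 vs 1: take 1 from right. Merged: [1]
Compare 7 vs 11: take 7 from left. Merged: [1, 7]
Compare 10 vs 11: take 10 from left. Merged: [1, 7, 10]
Compare 29 vs 11: take 11 from right. Merged: [1, 7, 10, 11]
Compare 29 vs 30: take 29 from left. Merged: [1, 7, 10, 11, 29]
Compare 30 vs 30: take 30 from left. Merged: [1, 7, 10, 11, 29, 30]
Compare 40 vs 30: take 30 from right. Merged: [1, 7, 10, 11, 29, 30, 30]
Compare 40 vs 34: take 34 from right. Merged: [1, 7, 10, 11, 29, 30, 30, 34]
Compare 40 vs 34: take 34 from right. Merged: [1, 7, 10, 11, 29, 30, 30, 34, 34]
Compare 40 vs 36: take 36 from right. Merged: [1, 7, 10, 11, 29, 30, 30, 34, 34, 36]
Append remaining from left: [40]. Merged: [1, 7, 10, 11, 29, 30, 30, 34, 34, 36, 40]

Final merged array: [1, 7, 10, 11, 29, 30, 30, 34, 34, 36, 40]
Total comparisons: 10

The merged array is [1, 7, 10, 11, 29, 30, 30, 34, 34, 36, 40], requiring 10 comparisons. The merge step runs in O(n) time where n is the total number of elements.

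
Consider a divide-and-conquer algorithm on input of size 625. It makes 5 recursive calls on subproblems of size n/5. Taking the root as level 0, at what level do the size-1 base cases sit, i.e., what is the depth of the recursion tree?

For divide and conquer with division factor 5:

Problem sizes at each level:
Level 0: 625
Level 1: 125
Level 2: 25
Level 3: 5
Level 4: 1

The root is level 0 and the size-1 base case is level 4 (the tree spans levels 0 through 4, i.e. 5 levels counting the root), so the depth is the number of divisions: log_5(625) = 4

The recursion tree depth is log_5(625) = 4. At each level, the problem size is divided by 5, so it takes 4 divisions to reduce to a base case of size 1. The algorithm makes 5 recursive calls at each level.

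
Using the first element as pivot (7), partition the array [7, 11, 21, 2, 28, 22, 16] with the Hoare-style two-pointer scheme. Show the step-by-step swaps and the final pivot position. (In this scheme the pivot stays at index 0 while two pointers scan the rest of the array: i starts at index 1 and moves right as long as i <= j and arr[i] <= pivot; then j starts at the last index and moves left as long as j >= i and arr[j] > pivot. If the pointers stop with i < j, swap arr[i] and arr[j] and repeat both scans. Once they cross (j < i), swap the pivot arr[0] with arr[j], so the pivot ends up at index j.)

Hoare-style two-pointer partition with pivot = 7:

Initial array: [7, 11, 21, 2, 28, 22, 16]

Pointers start at i = 1, j = 6.
i stops at index 1 (arr[1]=11 > 7), j stops at index 3 (arr[3]=2 <= 7): swap arr[1] and arr[3], array becomes [7, 2, 21, 11, 28, 22, 16]
i ends at 2, j ends at 1: the pointers have crossed (j < i), so scanning stops.

Swap pivot arr[0] with arr[1] to place pivot at position 1: [2, 7, 21, 11, 28, 22, 16]
Pivot position: 1

After partitioning with pivot 7, the array becomes [2, 7, 21, 11, 28, 22, 16]. The pivot is placed at index 1. All elements to the left of the pivot are <= 7, and all elements to the right are > 7.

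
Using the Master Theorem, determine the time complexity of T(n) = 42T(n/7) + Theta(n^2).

Master Theorem for T(n) = 42T(n/7) + O(n^2):

a = 42, b = 7, c = 2
log_b(a) = log_7(42) = 1.9208

Case 3: c = 2 > log_7(42) = 1.9208
T(n) = O(n^2) = O(n^2)

For T(n) = 42T(n/7) + O(n^2): log_7(42) = 1.9208. This is Case 3 of the Master Theorem (c > log_b(a), work dominated by root), giving O(n^2).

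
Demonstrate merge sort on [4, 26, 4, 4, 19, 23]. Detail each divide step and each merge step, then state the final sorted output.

Merge sort trace:

Split: [4, 26, 4, 4, 19, 23] -> [4, 26, 4] and [4, 19, 23]
  Split: [4, 26, 4] -> [4] and [26, 4]
    Split: [26, 4] -> [26] and [4]
    Merge: [26] + [4] -> [4, 26]
  Merge: [4] + [4, 26] -> [4, 4, 26]
  Split: [4, 19, 23] -> [4] and [19, 23]
    Split: [19, 23] -> [19] and [23]
    Merge: [19] + [23] -> [19, 23]
  Merge: [4] + [19, 23] -> [4, 19, 23]
Merge: [4, 4, 26] + [4, 19, 23] -> [4, 4, 4, 19, 23, 26]

Final sorted array: [4, 4, 4, 19, 23, 26]

The merge sort proceeds by recursively splitting the array and merging sorted halves.
After all merges, the sorted array is [4, 4, 4, 19, 23, 26].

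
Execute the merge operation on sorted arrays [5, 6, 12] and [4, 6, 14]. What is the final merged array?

Merging process:

Compare 5 vs 4: take 4 from right. Merged: [4]
Compare 5 vs 6: take 5 from left. Merged: [4, 5]
Compare 6 vs 6: take 6 from left. Merged: [4, 5, 6]
Compare 12 vs 6: take 6 from right. Merged: [4, 5, 6, 6]
Compare 12 vs 14: take 12 from left. Merged: [4, 5, 6, 6, 12]
Append remaining from right: [14]. Merged: [4, 5, 6, 6, 12, 14]

Final merged array: [4, 5, 6, 6, 12, 14]
Total comparisons: 5

The merged array is [4, 5, 6, 6, 12, 14], requiring 5 comparisons. The merge step runs in O(n) time where n is the total number of elements.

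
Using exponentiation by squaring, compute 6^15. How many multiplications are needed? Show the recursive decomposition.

Computing 6^15 by squaring (build up from 6^1; each line after the first costs one multiplication):

6^1 = 6
6^2 = (6^1)^2 = 6^2 = 36
6^3 = 6 * 6^2 = 6 * 36 = 216
6^6 = (6^3)^2 = 216^2 = 46656
6^7 = 6 * 6^6 = 6 * 46656 = 279936
6^14 = (6^7)^2 = 279936^2 = 78364164096
6^15 = 6 * 6^14 = 6 * 78364164096 = 470184984576

Result: 470184984576
Multiplications needed: 6 (6 lines after 6^1)

6^15 = 470184984576. Using exponentiation by squaring, this requires 6 multiplications. The key idea: if the exponent is even, square the half-power; if odd, multiply by the base once.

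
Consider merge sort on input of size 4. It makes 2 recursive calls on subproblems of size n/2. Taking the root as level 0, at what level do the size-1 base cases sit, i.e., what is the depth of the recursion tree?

For divide and conquer with division factor 2:

Problem sizes at each level:
Level 0: 4
Level 1: 2
Level 2: 1

The root is level 0 and the size-1 base case is level 2 (the tree spans levels 0 through 2, i.e. 3 levels counting the root), so the depth is the number of divisions: log_2(4) = 2

The recursion tree depth is log_2(4) = 2. At each level, the problem size is divided by 2, so it takes 2 divisions to reduce to a base case of size 1. The algorithm makes 2 recursive calls at each level.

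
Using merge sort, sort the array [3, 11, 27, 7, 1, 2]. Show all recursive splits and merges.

Merge sort trace:

Split: [3, 11, 27, 7, 1, 2] -> [3, 11, 27] and [7, 1, 2]
  Split: [3, 11, 27] -> [3] and [11, 27]
    Split: [11, 27] -> [11] and [27]
    Merge: [11] + [27] -> [11, 27]
  Merge: [3] + [11, 27] -> [3, 11, 27]
  Split: [7, 1, 2] -> [7] and [1, 2]
    Split: [1, 2] -> [1] and [2]
    Merge: [1] + [2] -> [1, 2]
  Merge: [7] + [1, 2] -> [1, 2, 7]
Merge: [3, 11, 27] + [1, 2, 7] -> [1, 2, 3, 7, 11, 27]

Final sorted array: [1, 2, 3, 7, 11, 27]

The merge sort proceeds by recursively splitting the array and merging sorted halves.
After all merges, the sorted array is [1, 2, 3, 7, 11, 27].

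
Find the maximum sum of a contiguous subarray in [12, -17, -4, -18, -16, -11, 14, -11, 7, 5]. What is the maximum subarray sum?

Using Kadane's algorithm on [12, -17, -4, -18, -16, -11, 14, -11, 7, 5]:

Scanning through the array:
Position 1 (value -17): max_ending_here = -5, max_so_far = 12
Position 2 (value -4): max_ending_here = -4, max_so_far = 12
Position 3 (value -18): max_ending_here = -18, max_so_far = 12
Position 4 (value -16): max_ending_here = -16, max_so_far = 12
Position 5 (value -11): max_ending_here = -11, max_so_far = 12
Position 6 (value 14): max_ending_here = 14, max_so_far = 14
Position 7 (value -11): max_ending_here = 3, max_so_far = 14
Position 8 (value 7): max_ending_here = 10, max_so_far = 14
Position 9 (value 5): max_ending_here = 15, max_so_far = 15

Maximum subarray: [14, -11, 7, 5]
Maximum sum: 15

The maximum subarray is [14, -11, 7, 5] with sum 15. This subarray runs from index 6 to index 9.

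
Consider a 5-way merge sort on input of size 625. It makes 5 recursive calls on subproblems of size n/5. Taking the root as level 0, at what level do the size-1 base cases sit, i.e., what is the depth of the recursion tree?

For divide and conquer with division factor 5:

Problem sizes at each level:
Level 0: 625
Level 1: 125
Level 2: 25
Level 3: 5
Level 4: 1

The root is level 0 and the size-1 base case is level 4 (the tree spans levels 0 through 4, i.e. 5 levels counting the root), so the depth is the number of divisions: log_5(625) = 4

The recursion tree depth is log_5(625) = 4. At each level, the problem size is divided by 5, so it takes 4 divisions to reduce to a base case of size 1. The algorithm makes 5 recursive calls at each level.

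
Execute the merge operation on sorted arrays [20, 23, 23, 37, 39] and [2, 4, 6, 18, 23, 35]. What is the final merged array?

Merging process:

Compare 20 vs 2: take 2 from right. Merged: [2]
Compare 20 vs 4: take 4 from right. Merged: [2, 4]
Compare 20 vs 6: take 6 from right. Merged: [2, 4, 6]
Compare 20 vs 18: take 18 from right. Merged: [2, 4, 6, 18]
Compare 20 vs 23: take 20 from left. Merged: [2, 4, 6, 18, 20]
Compare 23 vs 23: take 23 from left. Merged: [2, 4, 6, 18, 20, 23]
Compare 23 vs 23: take 23 from left. Merged: [2, 4, 6, 18, 20, 23, 23]
Compare 37 vs 23: take 23 from right. Merged: [2, 4, 6, 18, 20, 23, 23, 23]
Compare 37 vs 35: take 35 from right. Merged: [2, 4, 6, 18, 20, 23, 23, 23, 35]
Append remaining from left: [37, 39]. Merged: [2, 4, 6, 18, 20, 23, 23, 23, 35, 37, 39]

Final merged array: [2, 4, 6, 18, 20, 23, 23, 23, 35, 37, 39]
Total comparisons: 9

The merged array is [2, 4, 6, 18, 20, 23, 23, 23, 35, 37, 39], requiring 9 comparisons. The merge step runs in O(n) time where n is the total number of elements.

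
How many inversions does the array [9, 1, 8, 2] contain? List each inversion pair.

Finding inversions in [9, 1, 8, 2]:

(0, 1): arr[0]=9 > arr[1]=1
(0, 2): arr[0]=9 > arr[2]=8
(0, 3): arr[0]=9 > arr[3]=2
(2, 3): arr[2]=8 > arr[3]=2

Total inversions: 4

The array has 4 inversion(s): (0,1), (0,2), (0,3), (2,3). Each pair (i,j) satisfies i < j and arr[i] > arr[j].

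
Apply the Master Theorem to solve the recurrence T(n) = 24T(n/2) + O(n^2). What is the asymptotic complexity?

Master Theorem for T(n) = 24T(n/2) + O(n^2):

a = 24, b = 2, c = 2
log_b(a) = log_2(24) = 4.5850

Case 1: c = 2 < log_2(24) = 4.5850
T(n) = O(n^(log_2 24))

For T(n) = 24T(n/2) + O(n^2): log_2(24) = 4.5850. This is Case 1 of the Master Theorem (c < log_b(a), work dominated by leaves), giving O(n^(log_2 24)).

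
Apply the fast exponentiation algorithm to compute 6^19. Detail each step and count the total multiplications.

Computing 6^19 by squaring (build up from 6^1; each line after the first costs one multiplication):

6^1 = 6
6^2 = (6^1)^2 = 6^2 = 36
6^4 = (6^2)^2 = 36^2 = 1296
6^8 = (6^4)^2 = 1296^2 = 1679616
6^9 = 6 * 6^8 = 6 * 1679616 = 10077696
6^18 = (6^9)^2 = 10077696^2 = 101559956668416
6^19 = 6 * 6^18 = 6 * 101559956668416 = 609359740010496

Result: 609359740010496
Multiplications needed: 6 (6 lines after 6^1)

6^19 = 609359740010496. Using exponentiation by squaring, this requires 6 multiplications. The key idea: if the exponent is even, square the half-power; if odd, multiply by the base once.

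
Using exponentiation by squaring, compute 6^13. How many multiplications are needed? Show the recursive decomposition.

Computing 6^13 by squaring (build up from 6^1; each line after the first costs one multiplication):

6^1 = 6
6^2 = (6^1)^2 = 6^2 = 36
6^3 = 6 * 6^2 = 6 * 36 = 216
6^6 = (6^3)^2 = 216^2 = 46656
6^12 = (6^6)^2 = 46656^2 = 2176782336
6^13 = 6 * 6^12 = 6 * 2176782336 = 13060694016

Result: 13060694016
Multiplications needed: 5 (5 lines after 6^1)

6^13 = 13060694016. Using exponentiation by squaring, this requires 5 multiplications. The key idea: if the exponent is even, square the half-power; if odd, multiply by the base once.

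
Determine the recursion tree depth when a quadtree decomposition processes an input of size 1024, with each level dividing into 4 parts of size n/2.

For divide and conquer with division factor 2:

Problem sizes at each level:
Level 0: 1024
Level 1: 512
Level 2: 256
Level 3: 128
Level 4: 64
Level 5: 32
Level 6: 16
Level 7: 8
Level 8: 4
Level 9: 2
Level 10: 1

The root is level 0 and the size-1 base case is level 10 (the tree spans levels 0 through 10, i.e. 11 levels counting the root), so the depth is the number of divisions: log_2(1024) = 10

The recursion tree depth is log_2(1024) = 10. At each level, the problem size is divided by 2, so it takes 10 divisions to reduce to a base case of size 1. The algorithm makes 4 recursive calls at each level.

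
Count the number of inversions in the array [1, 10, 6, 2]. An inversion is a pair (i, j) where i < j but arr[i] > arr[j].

Finding inversions in [1, 10, 6, 2]:

(1, 2): arr[1]=10 > arr[2]=6
(1, 3): arr[1]=10 > arr[3]=2
(2, 3): arr[2]=6 > arr[3]=2

Total inversions: 3

The array has 3 inversion(s): (1,2), (1,3), (2,3). Each pair (i,j) satisfies i < j and arr[i] > arr[j].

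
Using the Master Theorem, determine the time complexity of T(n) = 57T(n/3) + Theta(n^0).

Master Theorem for T(n) = 57T(n/3) + O(n^0):

a = 57, b = 3, c = 0
log_b(a) = log_3(57) = 3.6801

Case 1: c = 0 < log_3(57) = 3.6801
T(n) = O(n^(log_3 57))

For T(n) = 57T(n/3) + O(n^0): log_3(57) = 3.6801. This is Case 1 of the Master Theorem (c < log_b(a), work dominated by leaves), giving O(n^(log_3 57)).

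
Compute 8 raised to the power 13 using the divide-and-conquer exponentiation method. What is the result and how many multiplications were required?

Computing 8^13 by squaring (build up from 8^1; each line after the first costs one multiplication):

8^1 = 8
8^2 = (8^1)^2 = 8^2 = 64
8^3 = 8 * 8^2 = 8 * 64 = 512
8^6 = (8^3)^2 = 512^2 = 262144
8^12 = (8^6)^2 = 262144^2 = 68719476736
8^13 = 8 * 8^12 = 8 * 68719476736 = 549755813888

Result: 549755813888
Multiplications needed: 5 (5 lines after 8^1)

8^13 = 549755813888. Using exponentiation by squaring, this requires 5 multiplications. The key idea: if the exponent is even, square the half-power; if odd, multiply by the base once.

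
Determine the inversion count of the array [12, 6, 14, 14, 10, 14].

Finding inversions in [12, 6, 14, 14, 10, 14]:

(0, 1): arr[0]=12 > arr[1]=6
(0, 4): arr[0]=12 > arr[4]=10
(2, 4): arr[2]=14 > arr[4]=10
(3, 4): arr[3]=14 > arr[4]=10

Total inversions: 4

The array has 4 inversion(s): (0,1), (0,4), (2,4), (3,4). Each pair (i,j) satisfies i < j and arr[i] > arr[j].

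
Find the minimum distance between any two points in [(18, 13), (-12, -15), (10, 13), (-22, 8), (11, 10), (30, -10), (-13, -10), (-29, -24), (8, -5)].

Computing all pairwise distances among 9 points:

d((18, 13), (-12, -15)) = 41.0366
d((18, 13), (10, 13)) = 8.0
d((18, 13), (-22, 8)) = 40.3113
d((18, 13), (11, 10)) = 7.6158
d((18, 13), (30, -10)) = 25.9422
d((18, 13), (-13, -10)) = 38.6005
d((18, 13), (-29, -24)) = 59.8164
d((18, 13), (8, -5)) = 20.5913
d((-12, -15), (10, 13)) = 35.609
d((-12, -15), (-22, 8)) = 25.0799
d((-12, -15), (11, 10)) = 33.9706
d((-12, -15), (30, -10)) = 42.2966
d((-12, -15), (-13, -10)) = 5.099
d((-12, -15), (-29, -24)) = 19.2354
d((-12, -15), (8, -5)) = 22.3607
d((10, 13), (-22, 8)) = 32.3883
d((10, 13), (11, 10)) = 3.1623 <-- minimum
d((10, 13), (30, -10)) = 30.4795
d((10, 13), (-13, -10)) = 32.5269
d((10, 13), (-29, -24)) = 53.7587
d((10, 13), (8, -5)) = 18.1108
d((-22, 8), (11, 10)) = 33.0606
d((-22, 8), (30, -10)) = 55.0273
d((-22, 8), (-13, -10)) = 20.1246
d((-22, 8), (-29, -24)) = 32.7567
d((-22, 8), (8, -5)) = 32.6956
d((11, 10), (30, -10)) = 27.5862
d((11, 10), (-13, -10)) = 31.241
d((11, 10), (-29, -24)) = 52.4976
d((11, 10), (8, -5)) = 15.2971
d((30, -10), (-13, -10)) = 43.0
d((30, -10), (-29, -24)) = 60.6383
d((30, -10), (8, -5)) = 22.561
d((-13, -10), (-29, -24)) = 21.2603
d((-13, -10), (8, -5)) = 21.587
d((-29, -24), (8, -5)) = 41.5933

Closest pair: (10, 13) and (11, 10) with distance 3.1623

The closest pair is (10, 13) and (11, 10) with Euclidean distance 3.1623. For 9 points, brute-force pairwise comparison is shown above. For large n, the divide-and-conquer algorithm (sort by x, recurse on halves, check the dividing strip) achieves O(n log n).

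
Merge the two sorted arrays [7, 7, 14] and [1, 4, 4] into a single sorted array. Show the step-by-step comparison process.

Merging process:

Compare 7 vs 1: take 1 from right. Merged: [1]
Compare 7 vs 4: take 4 from right. Merged: [1, 4]
Compare 7 vs 4: take 4 from right. Merged: [1, 4, 4]
Append remaining from left: [7, 7, 14]. Merged: [1, 4, 4, 7, 7, 14]

Final merged array: [1, 4, 4, 7, 7, 14]
Total comparisons: 3

The merged array is [1, 4, 4, 7, 7, 14], requiring 3 comparisons. The merge step runs in O(n) time where n is the total number of elements.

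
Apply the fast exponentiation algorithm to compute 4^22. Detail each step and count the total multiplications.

Computing 4^22 by squaring (build up from 4^1; each line after the first costs one multiplication):

4^1 = 4
4^2 = (4^1)^2 = 4^2 = 16
4^4 = (4^2)^2 = 16^2 = 256
4^5 = 4 * 4^4 = 4 * 256 = 1024
4^10 = (4^5)^2 = 1024^2 = 1048576
4^11 = 4 * 4^10 = 4 * 1048576 = 4194304
4^22 = (4^11)^2 = 4194304^2 = 17592186044416

Result: 17592186044416
Multiplications needed: 6 (6 lines after 4^1)

4^22 = 17592186044416. Using exponentiation by squaring, this requires 6 multiplications. The key idea: if the exponent is even, square the half-power; if odd, multiply by the base once.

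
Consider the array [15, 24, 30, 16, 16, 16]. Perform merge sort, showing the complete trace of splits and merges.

Merge sort trace:

Split: [15, 24, 30, 16, 16, 16] -> [15, 24, 30] and [16, 16, 16]
  Split: [15, 24, 30] -> [15] and [24, 30]
    Split: [24, 30] -> [24] and [30]
    Merge: [24] + [30] -> [24, 30]
  Merge: [15] + [24, 30] -> [15, 24, 30]
  Split: [16, 16, 16] -> [16] and [16, 16]
    Split: [16, 16] -> [16] and [16]
    Merge: [16] + [16] -> [16, 16]
  Merge: [16] + [16, 16] -> [16, 16, 16]
Merge: [15, 24, 30] + [16, 16, 16] -> [15, 16, 16, 16, 24, 30]

Final sorted array: [15, 16, 16, 16, 24, 30]

The merge sort proceeds by recursively splitting the array and merging sorted halves.
After all merges, the sorted array is [15, 16, 16, 16, 24, 30].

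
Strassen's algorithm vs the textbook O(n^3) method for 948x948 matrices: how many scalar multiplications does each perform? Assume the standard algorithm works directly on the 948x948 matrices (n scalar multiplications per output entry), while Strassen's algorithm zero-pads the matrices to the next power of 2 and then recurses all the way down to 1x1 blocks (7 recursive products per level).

Matrix multiplication for 948x948 matrices:

Strassen's algorithm requires power-of-2 dimensions. Pad 948x948 to 1024x1024 (next power of 2).

Standard algorithm: 948^3 = 851971392 multiplications
Strassen's algorithm: 7^(log2(1024)) = 7^10 = 282475249 multiplications
Savings: 851971392 - 282475249 = 569496143 multiplications

Standard: 851971392 multiplications (948^3). Strassen: 282475249 multiplications (7^10, after padding to 1024x1024). Strassen reduces 8 recursive multiplications to 7 at each level.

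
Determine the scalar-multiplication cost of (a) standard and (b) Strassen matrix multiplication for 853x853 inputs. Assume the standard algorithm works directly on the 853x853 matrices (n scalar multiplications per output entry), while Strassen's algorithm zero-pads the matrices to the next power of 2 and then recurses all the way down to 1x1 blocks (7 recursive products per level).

Matrix multiplication for 853x853 matrices:

Strassen's algorithm requires power-of-2 dimensions. Pad 853x853 to 1024x1024 (next power of 2).

Standard algorithm: 853^3 = 620650477 multiplications
Strassen's algorithm: 7^(log2(1024)) = 7^10 = 282475249 multiplications
Savings: 620650477 - 282475249 = 338175228 multiplications

Standard: 620650477 multiplications (853^3). Strassen: 282475249 multiplications (7^10, after padding to 1024x1024). Strassen reduces 8 recursive multiplications to 7 at each level.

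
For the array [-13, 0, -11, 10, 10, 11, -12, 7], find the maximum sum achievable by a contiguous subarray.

Using Kadane's algorithm on [-13, 0, -11, 10, 10, 11, -12, 7]:

Scanning through the array:
Position 1 (value 0): max_ending_here = 0, max_so_far = 0
Position 2 (value -11): max_ending_here = -11, max_so_far = 0
Position 3 (value 10): max_ending_here = 10, max_so_far = 10
Position 4 (value 10): max_ending_here = 20, max_so_far = 20
Position 5 (value 11): max_ending_here = 31, max_so_far = 31
Position 6 (value -12): max_ending_here = 19, max_so_far = 31
Position 7 (value 7): max_ending_here = 26, max_so_far = 31

Maximum subarray: [10, 10, 11]
Maximum sum: 31

The maximum subarray is [10, 10, 11] with sum 31. This subarray runs from index 3 to index 5.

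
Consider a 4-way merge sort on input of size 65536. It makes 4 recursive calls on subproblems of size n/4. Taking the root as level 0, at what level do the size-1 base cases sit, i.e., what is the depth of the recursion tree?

For divide and conquer with division factor 4:

Problem sizes at each level:
Level 0: 65536
Level 1: 16384
Level 2: 4096
Level 3: 1024
Level 4: 256
Level 5: 64
Level 6: 16
Level 7: 4
Level 8: 1

The root is level 0 and the size-1 base case is level 8 (the tree spans levels 0 through 8, i.e. 9 levels counting the root), so the depth is the number of divisions: log_4(65536) = 8

The recursion tree depth is log_4(65536) = 8. At each level, the problem size is divided by 4, so it takes 8 divisions to reduce to a base case of size 1. The algorithm makes 4 recursive calls at each level.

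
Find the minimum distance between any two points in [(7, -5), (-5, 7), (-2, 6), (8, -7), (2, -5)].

Computing all pairwise distances among 5 points:

d((7, -5), (-5, 7)) = 16.9706
d((7, -5), (-2, 6)) = 14.2127
d((7, -5), (8, -7)) = 2.2361 <-- minimum
d((7, -5), (2, -5)) = 5.0
d((-5, 7), (-2, 6)) = 3.1623
d((-5, 7), (8, -7)) = 19.105
d((-5, 7), (2, -5)) = 13.8924
d((-2, 6), (8, -7)) = 16.4012
d((-2, 6), (2, -5)) = 11.7047
d((8, -7), (2, -5)) = 6.3246

Closest pair: (7, -5) and (8, -7) with distance 2.2361

The closest pair is (7, -5) and (8, -7) with Euclidean distance 2.2361. For 5 points, brute-force pairwise comparison is shown above. For large n, the divide-and-conquer algorithm (sort by x, recurse on halves, check the dividing strip) achieves O(n log n).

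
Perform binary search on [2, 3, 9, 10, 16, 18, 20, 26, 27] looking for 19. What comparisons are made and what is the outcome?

Binary search for 19 in [2, 3, 9, 10, 16, 18, 20, 26, 27]:

lo=0, hi=8, mid=4, arr[mid]=16 -> 16 < 19, search right half
lo=5, hi=8, mid=6, arr[mid]=20 -> 20 > 19, search left half
lo=5, hi=5, mid=5, arr[mid]=18 -> 18 < 19, search right half
lo=6 > hi=5, target 19 not found

Binary search determines that 19 is not in the array after 3 comparisons. The search space was exhausted without finding the target.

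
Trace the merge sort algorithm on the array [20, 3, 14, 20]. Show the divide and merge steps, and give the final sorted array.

Merge sort trace:

Split: [20, 3, 14, 20] -> [20, 3] and [14, 20]
  Split: [20, 3] -> [20] and [3]
  Merge: [20] + [3] -> [3, 20]
  Split: [14, 20] -> [14] and [20]
  Merge: [14] + [20] -> [14, 20]
Merge: [3, 20] + [14, 20] -> [3, 14, 20, 20]

Final sorted array: [3, 14, 20, 20]

The merge sort proceeds by recursively splitting the array and merging sorted halves.
After all merges, the sorted array is [3, 14, 20, 20].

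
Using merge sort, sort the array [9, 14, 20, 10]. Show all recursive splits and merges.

Merge sort trace:

Split: [9, 14, 20, 10] -> [9, 14] and [20, 10]
  Split: [9, 14] -> [9] and [14]
  Merge: [9] + [14] -> [9, 14]
  Split: [20, 10] -> [20] and [10]
  Merge: [20] + [10] -> [10, 20]
Merge: [9, 14] + [10, 20] -> [9, 10, 14, 20]

Final sorted array: [9, 10, 14, 20]

The merge sort proceeds by recursively splitting the array and merging sorted halves.
After all merges, the sorted array is [9, 10, 14, 20].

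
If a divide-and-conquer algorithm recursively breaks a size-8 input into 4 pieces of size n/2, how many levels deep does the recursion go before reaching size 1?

For divide and conquer with division factor 2:

Problem sizes at each level:
Level 0: 8
Level 1: 4
Level 2: 2
Level 3: 1

The root is level 0 and the size-1 base case is level 3 (the tree spans levels 0 through 3, i.e. 4 levels counting the root), so the depth is the number of divisions: log_2(8) = 3

The recursion tree depth is log_2(8) = 3. At each level, the problem size is divided by 2, so it takes 3 divisions to reduce to a base case of size 1. The algorithm makes 4 recursive calls at each level.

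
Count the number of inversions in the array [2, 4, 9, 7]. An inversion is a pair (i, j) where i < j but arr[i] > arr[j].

Finding inversions in [2, 4, 9, 7]:

(2, 3): arr[2]=9 > arr[3]=7

Total inversions: 1

The array has 1 inversion(s): (2,3). Each pair (i,j) satisfies i < j and arr[i] > arr[j].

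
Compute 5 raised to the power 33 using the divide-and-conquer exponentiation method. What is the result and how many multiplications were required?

Computing 5^33 by squaring (build up from 5^1; each line after the first costs one multiplication):

5^1 = 5
5^2 = (5^1)^2 = 5^2 = 25
5^4 = (5^2)^2 = 25^2 = 625
5^8 = (5^4)^2 = 625^2 = 390625
5^16 = (5^8)^2 = 390625^2 = 152587890625
5^32 = (5^16)^2 = 152587890625^2 = 23283064365386962890625
5^33 = 5 * 5^32 = 5 * 23283064365386962890625 = 116415321826934814453125

Result: 116415321826934814453125
Multiplications needed: 6 (6 lines after 5^1)

5^33 = 116415321826934814453125. Using exponentiation by squaring, this requires 6 multiplications. The key idea: if the exponent is even, square the half-power; if odd, multiply by the base once.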